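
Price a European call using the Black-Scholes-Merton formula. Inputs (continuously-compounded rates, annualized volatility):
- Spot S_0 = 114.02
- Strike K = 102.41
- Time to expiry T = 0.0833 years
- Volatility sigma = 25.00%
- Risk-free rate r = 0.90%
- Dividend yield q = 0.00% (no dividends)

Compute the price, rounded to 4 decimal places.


Answer: Price = 11.9157

Derivation:
d1 = (ln(S/K) + (r - q + 0.5*sigma^2) * T) / (sigma * sqrt(T)) = 1.53479776
d2 = d1 - sigma * sqrt(T) = 1.46264341
exp(-rT) = 0.99925058; exp(-qT) = 1.00000000
C = S_0 * exp(-qT) * N(d1) - K * exp(-rT) * N(d2)
N(d1) = 0.93758324; N(d2) = 0.92821751
C = 114.0200 * 1.00000000 * 0.93758324 - 102.4100 * 0.99925058 * 0.92821751 = 11.9157


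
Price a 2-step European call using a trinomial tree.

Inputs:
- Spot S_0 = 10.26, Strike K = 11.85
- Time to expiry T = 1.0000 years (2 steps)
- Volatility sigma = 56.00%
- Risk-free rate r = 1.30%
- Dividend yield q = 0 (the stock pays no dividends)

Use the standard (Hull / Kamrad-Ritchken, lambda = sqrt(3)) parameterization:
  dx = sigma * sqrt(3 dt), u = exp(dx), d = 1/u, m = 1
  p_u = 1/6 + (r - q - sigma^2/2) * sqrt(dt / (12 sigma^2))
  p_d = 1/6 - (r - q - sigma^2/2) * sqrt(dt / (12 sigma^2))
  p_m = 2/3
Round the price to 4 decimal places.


dt = T/N = 0.500000; dx = sigma*sqrt(3*dt) = 0.685857
u = exp(dx) = 1.985473; d = 1/u = 0.503658
p_u = 0.114251, p_m = 0.666667, p_d = 0.219083
Discount per step: exp(-r*dt) = 0.993521
Stock lattice S(k, j) with j the centered position index:
  k=0: S(0,+0) = 10.2600
  k=1: S(1,-1) = 5.1675; S(1,+0) = 10.2600; S(1,+1) = 20.3710
  k=2: S(2,-2) = 2.6027; S(2,-1) = 5.1675; S(2,+0) = 10.2600; S(2,+1) = 20.3710; S(2,+2) = 40.4460
Terminal payoffs V(N, j) = max(S_T - K, 0):
  V(2,-2) = 0.000000; V(2,-1) = 0.000000; V(2,+0) = 0.000000; V(2,+1) = 8.520952; V(2,+2) = 28.595973
Backward induction: V(k, j) = exp(-r*dt) * [p_u * V(k+1, j+1) + p_m * V(k+1, j) + p_d * V(k+1, j-1)]
  V(1,-1) = exp(-r*dt) * [p_u*0.000000 + p_m*0.000000 + p_d*0.000000] = 0.000000
  V(1,+0) = exp(-r*dt) * [p_u*8.520952 + p_m*0.000000 + p_d*0.000000] = 0.967216
  V(1,+1) = exp(-r*dt) * [p_u*28.595973 + p_m*8.520952 + p_d*0.000000] = 8.889767
  V(0,+0) = exp(-r*dt) * [p_u*8.889767 + p_m*0.967216 + p_d*0.000000] = 1.649713

Answer: Price = V(0,0) = 1.6497


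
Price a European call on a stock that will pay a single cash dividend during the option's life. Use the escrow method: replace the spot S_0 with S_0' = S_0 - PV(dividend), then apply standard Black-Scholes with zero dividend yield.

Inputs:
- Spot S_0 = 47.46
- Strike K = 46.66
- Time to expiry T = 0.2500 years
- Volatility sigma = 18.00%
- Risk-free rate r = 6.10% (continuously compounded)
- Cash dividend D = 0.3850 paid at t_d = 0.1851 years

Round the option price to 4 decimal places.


PV(D) = D * exp(-r * t_d) = 0.3850 * 0.98877241 = 0.38067738
S_0' = S_0 - PV(D) = 47.4600 - 0.38067738 = 47.07932262
d1 = (ln(S_0'/K) + (r + sigma^2/2)*T) / (sigma*sqrt(T)) = 0.31385142
d2 = d1 - sigma*sqrt(T) = 0.22385142
exp(-rT) = 0.98486569
N(d1) = 0.62318306; N(d2) = 0.58856354
C = S_0' * N(d1) - K * exp(-rT) * N(d2) = 47.07932262 * 0.62318306 - 46.6600 * 0.98486569 * 0.58856354 = 2.2923

Answer: Price = 2.2923


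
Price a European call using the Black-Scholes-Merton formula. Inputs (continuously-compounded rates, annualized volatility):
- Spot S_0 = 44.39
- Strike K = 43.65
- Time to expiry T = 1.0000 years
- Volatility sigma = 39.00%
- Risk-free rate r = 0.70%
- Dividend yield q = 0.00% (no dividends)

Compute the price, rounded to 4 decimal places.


d1 = (ln(S/K) + (r - q + 0.5*sigma^2) * T) / (sigma * sqrt(T)) = 0.25605368
d2 = d1 - sigma * sqrt(T) = -0.13394632
exp(-rT) = 0.99302444; exp(-qT) = 1.00000000
C = S_0 * exp(-qT) * N(d1) - K * exp(-rT) * N(d2)
N(d1) = 0.60104531; N(d2) = 0.44672251
C = 44.3900 * 1.00000000 * 0.60104531 - 43.6500 * 0.99302444 * 0.44672251 = 7.3170

Answer: Price = 7.3170


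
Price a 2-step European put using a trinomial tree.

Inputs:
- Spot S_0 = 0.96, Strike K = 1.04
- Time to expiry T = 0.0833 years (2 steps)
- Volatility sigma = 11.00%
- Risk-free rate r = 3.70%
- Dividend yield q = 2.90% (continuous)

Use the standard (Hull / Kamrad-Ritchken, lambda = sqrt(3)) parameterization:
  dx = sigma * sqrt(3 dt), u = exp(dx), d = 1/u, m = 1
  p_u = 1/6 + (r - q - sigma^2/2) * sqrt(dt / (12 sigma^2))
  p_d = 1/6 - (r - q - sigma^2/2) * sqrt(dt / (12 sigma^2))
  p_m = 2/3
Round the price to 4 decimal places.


Answer: Price = V(0,0) = 0.0791

Derivation:
dt = T/N = 0.041650; dx = sigma*sqrt(3*dt) = 0.038883
u = exp(dx) = 1.039649; d = 1/u = 0.961863
p_u = 0.167711, p_m = 0.666667, p_d = 0.165622
Discount per step: exp(-r*dt) = 0.998460
Stock lattice S(k, j) with j the centered position index:
  k=0: S(0,+0) = 0.9600
  k=1: S(1,-1) = 0.9234; S(1,+0) = 0.9600; S(1,+1) = 0.9981
  k=2: S(2,-2) = 0.8882; S(2,-1) = 0.9234; S(2,+0) = 0.9600; S(2,+1) = 0.9981; S(2,+2) = 1.0376
Terminal payoffs V(N, j) = max(K - S_T, 0):
  V(2,-2) = 0.151827; V(2,-1) = 0.116611; V(2,+0) = 0.080000; V(2,+1) = 0.041937; V(2,+2) = 0.002365
Backward induction: V(k, j) = exp(-r*dt) * [p_u * V(k+1, j+1) + p_m * V(k+1, j) + p_d * V(k+1, j-1)]
  V(1,-1) = exp(-r*dt) * [p_u*0.080000 + p_m*0.116611 + p_d*0.151827] = 0.116125
  V(1,+0) = exp(-r*dt) * [p_u*0.041937 + p_m*0.080000 + p_d*0.116611] = 0.079557
  V(1,+1) = exp(-r*dt) * [p_u*0.002365 + p_m*0.041937 + p_d*0.080000] = 0.041540
  V(0,+0) = exp(-r*dt) * [p_u*0.041540 + p_m*0.079557 + p_d*0.116125] = 0.079116


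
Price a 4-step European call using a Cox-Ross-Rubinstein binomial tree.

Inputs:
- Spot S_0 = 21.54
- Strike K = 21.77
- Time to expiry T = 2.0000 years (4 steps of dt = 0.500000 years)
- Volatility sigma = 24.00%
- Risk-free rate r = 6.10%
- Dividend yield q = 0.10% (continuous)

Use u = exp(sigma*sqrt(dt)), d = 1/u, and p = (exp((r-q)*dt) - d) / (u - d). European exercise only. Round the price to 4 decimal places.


Answer: Price = V(0,0) = 3.8643

Derivation:
dt = T/N = 0.500000
u = exp(sigma*sqrt(dt)) = 1.184956; d = 1/u = 0.843913
p = (exp((r-q)*dt) - d) / (u - d) = 0.546973
Discount per step: exp(-r*dt) = 0.969960
Stock lattice S(k, i) with i counting down-moves:
  k=0: S(0,0) = 21.5400
  k=1: S(1,0) = 25.5240; S(1,1) = 18.1779
  k=2: S(2,0) = 30.2448; S(2,1) = 21.5400; S(2,2) = 15.3406
  k=3: S(3,0) = 35.8387; S(3,1) = 25.5240; S(3,2) = 18.1779; S(3,3) = 12.9461
  k=4: S(4,0) = 42.4673; S(4,1) = 30.2448; S(4,2) = 21.5400; S(4,3) = 15.3406; S(4,4) = 10.9254
Terminal payoffs V(N, i) = max(S_T - K, 0):
  V(4,0) = 20.697292; V(4,1) = 8.474759; V(4,2) = 0.000000; V(4,3) = 0.000000; V(4,4) = 0.000000
Backward induction: V(k, i) = exp(-r*dt) * [p * V(k+1, i) + (1-p) * V(k+1, i+1)].
  V(3,0) = exp(-r*dt) * [p*20.697292 + (1-p)*8.474759] = 14.704755
  V(3,1) = exp(-r*dt) * [p*8.474759 + (1-p)*0.000000] = 4.496221
  V(3,2) = exp(-r*dt) * [p*0.000000 + (1-p)*0.000000] = 0.000000
  V(3,3) = exp(-r*dt) * [p*0.000000 + (1-p)*0.000000] = 0.000000
  V(2,0) = exp(-r*dt) * [p*14.704755 + (1-p)*4.496221] = 9.777218
  V(2,1) = exp(-r*dt) * [p*4.496221 + (1-p)*0.000000] = 2.385436
  V(2,2) = exp(-r*dt) * [p*0.000000 + (1-p)*0.000000] = 0.000000
  V(1,0) = exp(-r*dt) * [p*9.777218 + (1-p)*2.385436] = 6.235434
  V(1,1) = exp(-r*dt) * [p*2.385436 + (1-p)*0.000000] = 1.265576
  V(0,0) = exp(-r*dt) * [p*6.235434 + (1-p)*1.265576] = 3.864279


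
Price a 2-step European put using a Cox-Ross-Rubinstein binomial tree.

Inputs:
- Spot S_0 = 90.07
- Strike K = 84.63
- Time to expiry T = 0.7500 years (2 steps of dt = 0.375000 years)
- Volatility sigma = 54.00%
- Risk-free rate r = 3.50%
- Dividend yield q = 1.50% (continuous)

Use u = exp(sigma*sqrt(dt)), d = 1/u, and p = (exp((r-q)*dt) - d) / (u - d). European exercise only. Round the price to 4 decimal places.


dt = T/N = 0.375000
u = exp(sigma*sqrt(dt)) = 1.391916; d = 1/u = 0.718434
p = (exp((r-q)*dt) - d) / (u - d) = 0.429253
Discount per step: exp(-r*dt) = 0.986961
Stock lattice S(k, i) with i counting down-moves:
  k=0: S(0,0) = 90.0700
  k=1: S(1,0) = 125.3699; S(1,1) = 64.7094
  k=2: S(2,0) = 174.5043; S(2,1) = 90.0700; S(2,2) = 46.4894
Terminal payoffs V(N, i) = max(K - S_T, 0):
  V(2,0) = 0.000000; V(2,1) = 0.000000; V(2,2) = 38.140573
Backward induction: V(k, i) = exp(-r*dt) * [p * V(k+1, i) + (1-p) * V(k+1, i+1)].
  V(1,0) = exp(-r*dt) * [p*0.000000 + (1-p)*0.000000] = 0.000000
  V(1,1) = exp(-r*dt) * [p*0.000000 + (1-p)*38.140573] = 21.484774
  V(0,0) = exp(-r*dt) * [p*0.000000 + (1-p)*21.484774] = 12.102480

Answer: Price = V(0,0) = 12.1025


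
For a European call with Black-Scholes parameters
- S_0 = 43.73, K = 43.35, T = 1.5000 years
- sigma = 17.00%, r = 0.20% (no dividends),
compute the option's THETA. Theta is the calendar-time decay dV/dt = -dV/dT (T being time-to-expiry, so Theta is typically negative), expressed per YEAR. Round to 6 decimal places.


Answer: Theta = -1.236865

Derivation:
d1 = 0.1604303499; d2 = -0.0477762783
phi(d1) = 0.3938412058; exp(-qT) = 1.0000000000; exp(-rT) = 0.9970044955
Theta = -S*exp(-qT)*phi(d1)*sigma/(2*sqrt(T)) - r*K*exp(-rT)*N(d2) + q*S*exp(-qT)*N(d1)
N(d1) = 0.5637289583; N(d2) = 0.4809472711; sqrt(T) = 1.2247448714
Term 1 = -43.7300 * 1.0000000000 * 0.3938412058 * 0.1700 / (2 * 1.2247448714) = -1.1952917609
Term 2 = -0.0020 * 43.3500 * 0.9970044955 * 0.4809472711 = -0.0415732215
Term 3 = 0 (no dividend yield, q = 0)
Theta = -1.1952917609 + (-0.0415732215) + (0.0000000000) = -1.236865


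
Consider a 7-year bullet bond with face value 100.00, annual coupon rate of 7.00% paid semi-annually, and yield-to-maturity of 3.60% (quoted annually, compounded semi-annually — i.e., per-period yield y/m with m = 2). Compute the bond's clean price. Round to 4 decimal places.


Coupon per period c = face * coupon_rate / m = 3.500000
Periods per year m = 2; per-period yield y/m = 0.018000
Number of cashflows N = 14
Cashflows (t years, CF_t, discount factor 1/(1+y/m)^(m*t), PV):
  t = 0.5000: CF_t = 3.500000, DF = 0.982318, PV = 3.438114
  t = 1.0000: CF_t = 3.500000, DF = 0.964949, PV = 3.377322
  t = 1.5000: CF_t = 3.500000, DF = 0.947887, PV = 3.317605
  t = 2.0000: CF_t = 3.500000, DF = 0.931127, PV = 3.258944
  t = 2.5000: CF_t = 3.500000, DF = 0.914663, PV = 3.201320
  t = 3.0000: CF_t = 3.500000, DF = 0.898490, PV = 3.144716
  t = 3.5000: CF_t = 3.500000, DF = 0.882603, PV = 3.089112
  t = 4.0000: CF_t = 3.500000, DF = 0.866997, PV = 3.034491
  t = 4.5000: CF_t = 3.500000, DF = 0.851667, PV = 2.980836
  t = 5.0000: CF_t = 3.500000, DF = 0.836608, PV = 2.928129
  t = 5.5000: CF_t = 3.500000, DF = 0.821816, PV = 2.876355
  t = 6.0000: CF_t = 3.500000, DF = 0.807285, PV = 2.825496
  t = 6.5000: CF_t = 3.500000, DF = 0.793010, PV = 2.775536
  t = 7.0000: CF_t = 103.500000, DF = 0.778989, PV = 80.625321
Price P = sum_t PV_t = 120.873298

Answer: Price = 120.8733


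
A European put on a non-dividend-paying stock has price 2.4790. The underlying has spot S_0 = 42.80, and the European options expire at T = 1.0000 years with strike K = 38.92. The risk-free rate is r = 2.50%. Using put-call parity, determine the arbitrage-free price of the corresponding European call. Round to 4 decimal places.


Answer: Call price = 7.3199

Derivation:
Put-call parity: C - P = S_0 * exp(-qT) - K * exp(-rT).
S_0 * exp(-qT) = 42.8000 * 1.00000000 = 42.80000000
K * exp(-rT) = 38.9200 * 0.97530991 = 37.95906178
C = P + S*exp(-qT) - K*exp(-rT)
C = 2.4790 + 42.80000000 - 37.95906178 = 7.3199


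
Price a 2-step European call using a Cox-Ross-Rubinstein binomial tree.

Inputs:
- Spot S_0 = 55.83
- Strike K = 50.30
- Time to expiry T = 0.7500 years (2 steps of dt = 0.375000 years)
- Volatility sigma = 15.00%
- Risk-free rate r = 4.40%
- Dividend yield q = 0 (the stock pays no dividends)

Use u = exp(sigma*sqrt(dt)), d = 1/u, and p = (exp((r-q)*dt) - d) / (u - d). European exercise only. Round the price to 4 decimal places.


dt = T/N = 0.375000
u = exp(sigma*sqrt(dt)) = 1.096207; d = 1/u = 0.912237
p = (exp((r-q)*dt) - d) / (u - d) = 0.567485
Discount per step: exp(-r*dt) = 0.983635
Stock lattice S(k, i) with i counting down-moves:
  k=0: S(0,0) = 55.8300
  k=1: S(1,0) = 61.2012; S(1,1) = 50.9302
  k=2: S(2,0) = 67.0892; S(2,1) = 55.8300; S(2,2) = 46.4604
Terminal payoffs V(N, i) = max(S_T - K, 0):
  V(2,0) = 16.789201; V(2,1) = 5.530000; V(2,2) = 0.000000
Backward induction: V(k, i) = exp(-r*dt) * [p * V(k+1, i) + (1-p) * V(k+1, i+1)].
  V(1,0) = exp(-r*dt) * [p*16.789201 + (1-p)*5.530000] = 11.724367
  V(1,1) = exp(-r*dt) * [p*5.530000 + (1-p)*0.000000] = 3.086835
  V(0,0) = exp(-r*dt) * [p*11.724367 + (1-p)*3.086835] = 7.857772

Answer: Price = V(0,0) = 7.8578


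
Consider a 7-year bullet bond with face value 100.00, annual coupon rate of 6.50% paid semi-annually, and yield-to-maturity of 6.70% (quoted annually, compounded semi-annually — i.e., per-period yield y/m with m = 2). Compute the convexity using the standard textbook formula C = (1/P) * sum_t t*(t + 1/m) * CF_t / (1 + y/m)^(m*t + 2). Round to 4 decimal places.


Coupon per period c = face * coupon_rate / m = 3.250000
Periods per year m = 2; per-period yield y/m = 0.033500
Number of cashflows N = 14
Cashflows (t years, CF_t, discount factor 1/(1+y/m)^(m*t), PV):
  t = 0.5000: CF_t = 3.250000, DF = 0.967586, PV = 3.144654
  t = 1.0000: CF_t = 3.250000, DF = 0.936222, PV = 3.042723
  t = 1.5000: CF_t = 3.250000, DF = 0.905876, PV = 2.944096
  t = 2.0000: CF_t = 3.250000, DF = 0.876512, PV = 2.848665
  t = 2.5000: CF_t = 3.250000, DF = 0.848101, PV = 2.756328
  t = 3.0000: CF_t = 3.250000, DF = 0.820611, PV = 2.666984
  t = 3.5000: CF_t = 3.250000, DF = 0.794011, PV = 2.580536
  t = 4.0000: CF_t = 3.250000, DF = 0.768274, PV = 2.496891
  t = 4.5000: CF_t = 3.250000, DF = 0.743371, PV = 2.415956
  t = 5.0000: CF_t = 3.250000, DF = 0.719275, PV = 2.337645
  t = 5.5000: CF_t = 3.250000, DF = 0.695961, PV = 2.261872
  t = 6.0000: CF_t = 3.250000, DF = 0.673402, PV = 2.188556
  t = 6.5000: CF_t = 3.250000, DF = 0.651574, PV = 2.117616
  t = 7.0000: CF_t = 103.250000, DF = 0.630454, PV = 65.094355
Price P = sum_t PV_t = 98.896877
Convexity numerator sum_t t*(t + 1/m) * CF_t / (1+y/m)^(m*t + 2):
  t = 0.5000: term = 1.472048
  t = 1.0000: term = 4.272998
  t = 1.5000: term = 8.268985
  t = 2.0000: term = 13.334922
  t = 2.5000: term = 19.354023
  t = 3.0000: term = 26.217351
  t = 3.5000: term = 33.823385
  t = 4.0000: term = 42.077609
  t = 4.5000: term = 50.892125
  t = 5.0000: term = 60.185280
  t = 5.5000: term = 69.881312
  t = 6.0000: term = 79.910019
  t = 6.5000: term = 90.206440
  t = 7.0000: term = 3199.496713
Convexity = (1/P) * sum = 3699.393210 / 98.896877 = 37.406573

Answer: Convexity = 37.4066


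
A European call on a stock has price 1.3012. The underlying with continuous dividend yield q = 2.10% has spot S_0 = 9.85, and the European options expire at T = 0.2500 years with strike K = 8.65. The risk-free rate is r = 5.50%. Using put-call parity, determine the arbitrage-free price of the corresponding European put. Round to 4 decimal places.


Put-call parity: C - P = S_0 * exp(-qT) - K * exp(-rT).
S_0 * exp(-qT) = 9.8500 * 0.99476376 = 9.79842301
K * exp(-rT) = 8.6500 * 0.98634410 = 8.53187646
P = C - S*exp(-qT) + K*exp(-rT)
P = 1.3012 - 9.79842301 + 8.53187646 = 0.0347

Answer: Put price = 0.0347


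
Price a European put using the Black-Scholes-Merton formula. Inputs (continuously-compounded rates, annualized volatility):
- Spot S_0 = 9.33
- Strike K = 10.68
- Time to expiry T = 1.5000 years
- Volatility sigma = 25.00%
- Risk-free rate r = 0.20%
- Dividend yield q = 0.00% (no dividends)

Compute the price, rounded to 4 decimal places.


Answer: Price = 1.9848

Derivation:
d1 = (ln(S/K) + (r - q + 0.5*sigma^2) * T) / (sigma * sqrt(T)) = -0.27846720
d2 = d1 - sigma * sqrt(T) = -0.58465342
exp(-rT) = 0.99700450; exp(-qT) = 1.00000000
P = K * exp(-rT) * N(-d2) - S_0 * exp(-qT) * N(-d1)
N(-d1) = 0.60967313; N(-d2) = 0.72060961
P = 10.6800 * 0.99700450 * 0.72060961 - 9.3300 * 1.00000000 * 0.60967313 = 1.9848


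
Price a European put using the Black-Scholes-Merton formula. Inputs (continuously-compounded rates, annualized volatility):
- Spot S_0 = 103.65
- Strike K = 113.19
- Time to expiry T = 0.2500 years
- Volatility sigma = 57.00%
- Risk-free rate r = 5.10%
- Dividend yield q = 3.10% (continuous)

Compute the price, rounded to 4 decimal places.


d1 = (ln(S/K) + (r - q + 0.5*sigma^2) * T) / (sigma * sqrt(T)) = -0.14889643
d2 = d1 - sigma * sqrt(T) = -0.43389643
exp(-rT) = 0.98733094; exp(-qT) = 0.99227995
P = K * exp(-rT) * N(-d2) - S_0 * exp(-qT) * N(-d1)
N(-d1) = 0.55918232; N(-d2) = 0.66781818
P = 113.1900 * 0.98733094 * 0.66781818 - 103.6500 * 0.99227995 * 0.55918232 = 17.1209

Answer: Price = 17.1209


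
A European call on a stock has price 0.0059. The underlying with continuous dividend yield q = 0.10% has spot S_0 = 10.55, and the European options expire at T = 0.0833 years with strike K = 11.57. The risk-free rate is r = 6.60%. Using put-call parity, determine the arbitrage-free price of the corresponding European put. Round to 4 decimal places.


Put-call parity: C - P = S_0 * exp(-qT) - K * exp(-rT).
S_0 * exp(-qT) = 10.5500 * 0.99991670 = 10.54912122
K * exp(-rT) = 11.5700 * 0.99451729 = 11.50656499
P = C - S*exp(-qT) + K*exp(-rT)
P = 0.0059 - 10.54912122 + 11.50656499 = 0.9633

Answer: Put price = 0.9633


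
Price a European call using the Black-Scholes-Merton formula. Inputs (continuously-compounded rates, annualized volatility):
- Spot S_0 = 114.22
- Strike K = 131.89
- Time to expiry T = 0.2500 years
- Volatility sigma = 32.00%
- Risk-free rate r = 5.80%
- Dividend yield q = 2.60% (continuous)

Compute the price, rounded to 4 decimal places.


d1 = (ln(S/K) + (r - q + 0.5*sigma^2) * T) / (sigma * sqrt(T)) = -0.76901143
d2 = d1 - sigma * sqrt(T) = -0.92901143
exp(-rT) = 0.98560462; exp(-qT) = 0.99352108
C = S_0 * exp(-qT) * N(d1) - K * exp(-rT) * N(d2)
N(d1) = 0.22094326; N(d2) = 0.17644158
C = 114.2200 * 0.99352108 * 0.22094326 - 131.8900 * 0.98560462 * 0.17644158 = 2.1367

Answer: Price = 2.1367


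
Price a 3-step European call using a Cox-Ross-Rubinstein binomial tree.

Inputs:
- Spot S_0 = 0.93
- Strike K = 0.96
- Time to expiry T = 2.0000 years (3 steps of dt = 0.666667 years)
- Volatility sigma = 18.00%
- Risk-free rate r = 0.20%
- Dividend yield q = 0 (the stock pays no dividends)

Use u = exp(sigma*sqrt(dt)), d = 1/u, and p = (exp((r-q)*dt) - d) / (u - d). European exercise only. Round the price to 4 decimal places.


dt = T/N = 0.666667
u = exp(sigma*sqrt(dt)) = 1.158319; d = 1/u = 0.863320
p = (exp((r-q)*dt) - d) / (u - d) = 0.467846
Discount per step: exp(-r*dt) = 0.998668
Stock lattice S(k, i) with i counting down-moves:
  k=0: S(0,0) = 0.9300
  k=1: S(1,0) = 1.0772; S(1,1) = 0.8029
  k=2: S(2,0) = 1.2478; S(2,1) = 0.9300; S(2,2) = 0.6931
  k=3: S(3,0) = 1.4453; S(3,1) = 1.0772; S(3,2) = 0.8029; S(3,3) = 0.5984
Terminal payoffs V(N, i) = max(S_T - K, 0):
  V(3,0) = 0.485330; V(3,1) = 0.117236; V(3,2) = 0.000000; V(3,3) = 0.000000
Backward induction: V(k, i) = exp(-r*dt) * [p * V(k+1, i) + (1-p) * V(k+1, i+1)].
  V(2,0) = exp(-r*dt) * [p*0.485330 + (1-p)*0.117236] = 0.289062
  V(2,1) = exp(-r*dt) * [p*0.117236 + (1-p)*0.000000] = 0.054775
  V(2,2) = exp(-r*dt) * [p*0.000000 + (1-p)*0.000000] = 0.000000
  V(1,0) = exp(-r*dt) * [p*0.289062 + (1-p)*0.054775] = 0.164166
  V(1,1) = exp(-r*dt) * [p*0.054775 + (1-p)*0.000000] = 0.025592
  V(0,0) = exp(-r*dt) * [p*0.164166 + (1-p)*0.025592] = 0.090303

Answer: Price = V(0,0) = 0.0903


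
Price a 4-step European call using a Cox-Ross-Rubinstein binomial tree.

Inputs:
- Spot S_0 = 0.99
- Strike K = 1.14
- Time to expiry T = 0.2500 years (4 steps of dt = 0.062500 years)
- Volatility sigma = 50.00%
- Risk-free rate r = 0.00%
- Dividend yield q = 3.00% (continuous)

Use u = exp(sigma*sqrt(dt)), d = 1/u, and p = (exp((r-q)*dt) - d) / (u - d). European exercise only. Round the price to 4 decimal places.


Answer: Price = V(0,0) = 0.0500

Derivation:
dt = T/N = 0.062500
u = exp(sigma*sqrt(dt)) = 1.133148; d = 1/u = 0.882497
p = (exp((r-q)*dt) - d) / (u - d) = 0.461317
Discount per step: exp(-r*dt) = 1.000000
Stock lattice S(k, i) with i counting down-moves:
  k=0: S(0,0) = 0.9900
  k=1: S(1,0) = 1.1218; S(1,1) = 0.8737
  k=2: S(2,0) = 1.2712; S(2,1) = 0.9900; S(2,2) = 0.7710
  k=3: S(3,0) = 1.4404; S(3,1) = 1.1218; S(3,2) = 0.8737; S(3,3) = 0.6804
  k=4: S(4,0) = 1.6322; S(4,1) = 1.2712; S(4,2) = 0.9900; S(4,3) = 0.7710; S(4,4) = 0.6005
Terminal payoffs V(N, i) = max(S_T - K, 0):
  V(4,0) = 0.492234; V(4,1) = 0.131185; V(4,2) = 0.000000; V(4,3) = 0.000000; V(4,4) = 0.000000
Backward induction: V(k, i) = exp(-r*dt) * [p * V(k+1, i) + (1-p) * V(k+1, i+1)].
  V(3,0) = exp(-r*dt) * [p*0.492234 + (1-p)*0.131185] = 0.297743
  V(3,1) = exp(-r*dt) * [p*0.131185 + (1-p)*0.000000] = 0.060518
  V(3,2) = exp(-r*dt) * [p*0.000000 + (1-p)*0.000000] = 0.000000
  V(3,3) = exp(-r*dt) * [p*0.000000 + (1-p)*0.000000] = 0.000000
  V(2,0) = exp(-r*dt) * [p*0.297743 + (1-p)*0.060518] = 0.169954
  V(2,1) = exp(-r*dt) * [p*0.060518 + (1-p)*0.000000] = 0.027918
  V(2,2) = exp(-r*dt) * [p*0.000000 + (1-p)*0.000000] = 0.000000
  V(1,0) = exp(-r*dt) * [p*0.169954 + (1-p)*0.027918] = 0.093442
  V(1,1) = exp(-r*dt) * [p*0.027918 + (1-p)*0.000000] = 0.012879
  V(0,0) = exp(-r*dt) * [p*0.093442 + (1-p)*0.012879] = 0.050044


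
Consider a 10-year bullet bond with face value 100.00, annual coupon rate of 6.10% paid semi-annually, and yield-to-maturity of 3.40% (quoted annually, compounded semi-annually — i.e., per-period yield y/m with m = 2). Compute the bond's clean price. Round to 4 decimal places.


Answer: Price = 122.7271

Derivation:
Coupon per period c = face * coupon_rate / m = 3.050000
Periods per year m = 2; per-period yield y/m = 0.017000
Number of cashflows N = 20
Cashflows (t years, CF_t, discount factor 1/(1+y/m)^(m*t), PV):
  t = 0.5000: CF_t = 3.050000, DF = 0.983284, PV = 2.999017
  t = 1.0000: CF_t = 3.050000, DF = 0.966848, PV = 2.948886
  t = 1.5000: CF_t = 3.050000, DF = 0.950686, PV = 2.899593
  t = 2.0000: CF_t = 3.050000, DF = 0.934795, PV = 2.851123
  t = 2.5000: CF_t = 3.050000, DF = 0.919169, PV = 2.803465
  t = 3.0000: CF_t = 3.050000, DF = 0.903804, PV = 2.756602
  t = 3.5000: CF_t = 3.050000, DF = 0.888696, PV = 2.710523
  t = 4.0000: CF_t = 3.050000, DF = 0.873841, PV = 2.665215
  t = 4.5000: CF_t = 3.050000, DF = 0.859234, PV = 2.620664
  t = 5.0000: CF_t = 3.050000, DF = 0.844871, PV = 2.576857
  t = 5.5000: CF_t = 3.050000, DF = 0.830748, PV = 2.533783
  t = 6.0000: CF_t = 3.050000, DF = 0.816862, PV = 2.491428
  t = 6.5000: CF_t = 3.050000, DF = 0.803207, PV = 2.449782
  t = 7.0000: CF_t = 3.050000, DF = 0.789781, PV = 2.408832
  t = 7.5000: CF_t = 3.050000, DF = 0.776579, PV = 2.368566
  t = 8.0000: CF_t = 3.050000, DF = 0.763598, PV = 2.328974
  t = 8.5000: CF_t = 3.050000, DF = 0.750834, PV = 2.290043
  t = 9.0000: CF_t = 3.050000, DF = 0.738283, PV = 2.251763
  t = 9.5000: CF_t = 3.050000, DF = 0.725942, PV = 2.214123
  t = 10.0000: CF_t = 103.050000, DF = 0.713807, PV = 73.557835
Price P = sum_t PV_t = 122.727073


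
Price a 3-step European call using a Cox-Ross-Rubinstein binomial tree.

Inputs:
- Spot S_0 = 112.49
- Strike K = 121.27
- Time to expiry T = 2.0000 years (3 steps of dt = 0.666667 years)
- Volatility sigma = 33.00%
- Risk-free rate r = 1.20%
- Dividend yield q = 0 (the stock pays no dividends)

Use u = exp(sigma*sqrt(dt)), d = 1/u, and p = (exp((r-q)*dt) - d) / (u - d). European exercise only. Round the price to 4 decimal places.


dt = T/N = 0.666667
u = exp(sigma*sqrt(dt)) = 1.309236; d = 1/u = 0.763804
p = (exp((r-q)*dt) - d) / (u - d) = 0.447770
Discount per step: exp(-r*dt) = 0.992032
Stock lattice S(k, i) with i counting down-moves:
  k=0: S(0,0) = 112.4900
  k=1: S(1,0) = 147.2760; S(1,1) = 85.9203
  k=2: S(2,0) = 192.8190; S(2,1) = 112.4900; S(2,2) = 65.6263
  k=3: S(3,0) = 252.4456; S(3,1) = 147.2760; S(3,2) = 85.9203; S(3,3) = 50.1256
Terminal payoffs V(N, i) = max(S_T - K, 0):
  V(3,0) = 131.175641; V(3,1) = 26.005974; V(3,2) = 0.000000; V(3,3) = 0.000000
Backward induction: V(k, i) = exp(-r*dt) * [p * V(k+1, i) + (1-p) * V(k+1, i+1)].
  V(2,0) = exp(-r*dt) * [p*131.175641 + (1-p)*26.005974] = 72.515318
  V(2,1) = exp(-r*dt) * [p*26.005974 + (1-p)*0.000000] = 11.551902
  V(2,2) = exp(-r*dt) * [p*0.000000 + (1-p)*0.000000] = 0.000000
  V(1,0) = exp(-r*dt) * [p*72.515318 + (1-p)*11.551902] = 38.539918
  V(1,1) = exp(-r*dt) * [p*11.551902 + (1-p)*0.000000] = 5.131376
  V(0,0) = exp(-r*dt) * [p*38.539918 + (1-p)*5.131376] = 19.930626

Answer: Price = V(0,0) = 19.9306


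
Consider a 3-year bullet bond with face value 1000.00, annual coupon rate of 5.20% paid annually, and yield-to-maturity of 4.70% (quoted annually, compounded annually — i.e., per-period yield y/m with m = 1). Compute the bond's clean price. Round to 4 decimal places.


Answer: Price = 1013.6931

Derivation:
Coupon per period c = face * coupon_rate / m = 52.000000
Periods per year m = 1; per-period yield y/m = 0.047000
Number of cashflows N = 3
Cashflows (t years, CF_t, discount factor 1/(1+y/m)^(m*t), PV):
  t = 1.0000: CF_t = 52.000000, DF = 0.955110, PV = 49.665712
  t = 2.0000: CF_t = 52.000000, DF = 0.912235, PV = 47.436210
  t = 3.0000: CF_t = 1052.000000, DF = 0.871284, PV = 916.591224
Price P = sum_t PV_t = 1013.693145


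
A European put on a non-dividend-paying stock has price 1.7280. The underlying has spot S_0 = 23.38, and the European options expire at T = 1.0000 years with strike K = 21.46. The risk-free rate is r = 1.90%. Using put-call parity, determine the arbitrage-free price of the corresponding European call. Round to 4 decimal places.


Answer: Call price = 4.0519

Derivation:
Put-call parity: C - P = S_0 * exp(-qT) - K * exp(-rT).
S_0 * exp(-qT) = 23.3800 * 1.00000000 = 23.38000000
K * exp(-rT) = 21.4600 * 0.98117936 = 21.05610911
C = P + S*exp(-qT) - K*exp(-rT)
C = 1.7280 + 23.38000000 - 21.05610911 = 4.0519


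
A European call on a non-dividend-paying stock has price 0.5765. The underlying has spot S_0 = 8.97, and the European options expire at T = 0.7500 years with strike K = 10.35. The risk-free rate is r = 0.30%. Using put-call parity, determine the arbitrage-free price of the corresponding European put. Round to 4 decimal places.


Put-call parity: C - P = S_0 * exp(-qT) - K * exp(-rT).
S_0 * exp(-qT) = 8.9700 * 1.00000000 = 8.97000000
K * exp(-rT) = 10.3500 * 0.99775253 = 10.32673868
P = C - S*exp(-qT) + K*exp(-rT)
P = 0.5765 - 8.97000000 + 10.32673868 = 1.9332

Answer: Put price = 1.9332


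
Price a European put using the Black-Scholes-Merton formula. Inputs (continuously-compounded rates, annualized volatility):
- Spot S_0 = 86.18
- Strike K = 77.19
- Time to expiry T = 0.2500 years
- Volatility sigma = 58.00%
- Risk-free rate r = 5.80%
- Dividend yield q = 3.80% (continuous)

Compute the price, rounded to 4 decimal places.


d1 = (ln(S/K) + (r - q + 0.5*sigma^2) * T) / (sigma * sqrt(T)) = 0.54213178
d2 = d1 - sigma * sqrt(T) = 0.25213178
exp(-rT) = 0.98560462; exp(-qT) = 0.99054498
P = K * exp(-rT) * N(-d2) - S_0 * exp(-qT) * N(-d1)
N(-d1) = 0.29386386; N(-d2) = 0.40046960
P = 77.1900 * 0.98560462 * 0.40046960 - 86.1800 * 0.99054498 * 0.29386386 = 5.3815

Answer: Price = 5.3815


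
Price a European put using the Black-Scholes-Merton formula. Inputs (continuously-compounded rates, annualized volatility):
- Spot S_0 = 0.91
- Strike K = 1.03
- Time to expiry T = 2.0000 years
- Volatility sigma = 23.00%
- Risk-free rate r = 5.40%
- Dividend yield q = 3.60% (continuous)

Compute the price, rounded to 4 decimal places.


d1 = (ln(S/K) + (r - q + 0.5*sigma^2) * T) / (sigma * sqrt(T)) = -0.10750938
d2 = d1 - sigma * sqrt(T) = -0.43277850
exp(-rT) = 0.89762760; exp(-qT) = 0.93053090
P = K * exp(-rT) * N(-d2) - S_0 * exp(-qT) * N(-d1)
N(-d1) = 0.54280756; N(-d2) = 0.66741215
P = 1.0300 * 0.89762760 * 0.66741215 - 0.9100 * 0.93053090 * 0.54280756 = 0.1574

Answer: Price = 0.1574


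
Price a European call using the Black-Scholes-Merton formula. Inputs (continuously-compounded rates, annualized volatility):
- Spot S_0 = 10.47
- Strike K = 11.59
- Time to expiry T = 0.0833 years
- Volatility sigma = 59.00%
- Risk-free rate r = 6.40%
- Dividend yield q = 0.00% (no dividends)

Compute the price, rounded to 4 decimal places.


Answer: Price = 0.3330

Derivation:
d1 = (ln(S/K) + (r - q + 0.5*sigma^2) * T) / (sigma * sqrt(T)) = -0.48036775
d2 = d1 - sigma * sqrt(T) = -0.65065201
exp(-rT) = 0.99468299; exp(-qT) = 1.00000000
C = S_0 * exp(-qT) * N(d1) - K * exp(-rT) * N(d2)
N(d1) = 0.31548296; N(d2) = 0.25763557
C = 10.4700 * 1.00000000 * 0.31548296 - 11.5900 * 0.99468299 * 0.25763557 = 0.3330


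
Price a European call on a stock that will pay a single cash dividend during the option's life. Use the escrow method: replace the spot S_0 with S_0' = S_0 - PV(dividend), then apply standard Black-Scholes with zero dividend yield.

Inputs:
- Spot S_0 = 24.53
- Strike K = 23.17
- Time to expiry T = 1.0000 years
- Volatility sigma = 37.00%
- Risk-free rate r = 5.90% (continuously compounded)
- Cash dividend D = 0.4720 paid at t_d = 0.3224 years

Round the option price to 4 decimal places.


PV(D) = D * exp(-r * t_d) = 0.4720 * 0.98115817 = 0.46310666
S_0' = S_0 - PV(D) = 24.5300 - 0.46310666 = 24.06689334
d1 = (ln(S_0'/K) + (r + sigma^2/2)*T) / (sigma*sqrt(T)) = 0.44710497
d2 = d1 - sigma*sqrt(T) = 0.07710497
exp(-rT) = 0.94270677
N(d1) = 0.67260036; N(d2) = 0.53072998
C = S_0' * N(d1) - K * exp(-rT) * N(d2) = 24.06689334 * 0.67260036 - 23.1700 * 0.94270677 * 0.53072998 = 4.5949

Answer: Price = 4.5949


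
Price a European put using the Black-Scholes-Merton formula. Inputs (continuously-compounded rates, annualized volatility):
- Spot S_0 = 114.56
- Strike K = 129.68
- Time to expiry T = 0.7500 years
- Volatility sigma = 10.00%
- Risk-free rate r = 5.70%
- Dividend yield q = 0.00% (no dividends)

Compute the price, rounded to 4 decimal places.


Answer: Price = 10.6601

Derivation:
d1 = (ln(S/K) + (r - q + 0.5*sigma^2) * T) / (sigma * sqrt(T)) = -0.89456007
d2 = d1 - sigma * sqrt(T) = -0.98116261
exp(-rT) = 0.95815090; exp(-qT) = 1.00000000
P = K * exp(-rT) * N(-d2) - S_0 * exp(-qT) * N(-d1)
N(-d1) = 0.81448885; N(-d2) = 0.83674372
P = 129.6800 * 0.95815090 * 0.83674372 - 114.5600 * 1.00000000 * 0.81448885 = 10.6601


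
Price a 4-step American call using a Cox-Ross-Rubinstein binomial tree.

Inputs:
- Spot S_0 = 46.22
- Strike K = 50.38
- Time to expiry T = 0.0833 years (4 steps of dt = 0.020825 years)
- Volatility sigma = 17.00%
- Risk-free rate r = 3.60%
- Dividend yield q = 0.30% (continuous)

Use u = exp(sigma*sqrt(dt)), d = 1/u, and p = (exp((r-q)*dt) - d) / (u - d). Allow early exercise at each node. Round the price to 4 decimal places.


Answer: Price = V(0,0) = 0.0402

Derivation:
dt = T/N = 0.020825
u = exp(sigma*sqrt(dt)) = 1.024836; d = 1/u = 0.975766
p = (exp((r-q)*dt) - d) / (u - d) = 0.507877
Discount per step: exp(-r*dt) = 0.999251
Stock lattice S(k, i) with i counting down-moves:
  k=0: S(0,0) = 46.2200
  k=1: S(1,0) = 47.3679; S(1,1) = 45.0999
  k=2: S(2,0) = 48.5443; S(2,1) = 46.2200; S(2,2) = 44.0070
  k=3: S(3,0) = 49.7500; S(3,1) = 47.3679; S(3,2) = 45.0999; S(3,3) = 42.9405
  k=4: S(4,0) = 50.9856; S(4,1) = 48.5443; S(4,2) = 46.2200; S(4,3) = 44.0070; S(4,4) = 41.8999
Terminal payoffs V(N, i) = max(S_T - K, 0):
  V(4,0) = 0.605563; V(4,1) = 0.000000; V(4,2) = 0.000000; V(4,3) = 0.000000; V(4,4) = 0.000000
Backward induction: V(k, i) = exp(-r*dt) * [p * V(k+1, i) + (1-p) * V(k+1, i+1)]; then take max(V_cont, immediate exercise) for American.
  V(3,0) = exp(-r*dt) * [p*0.605563 + (1-p)*0.000000] = 0.307321; exercise = 0.000000; V(3,0) = max -> 0.307321
  V(3,1) = exp(-r*dt) * [p*0.000000 + (1-p)*0.000000] = 0.000000; exercise = 0.000000; V(3,1) = max -> 0.000000
  V(3,2) = exp(-r*dt) * [p*0.000000 + (1-p)*0.000000] = 0.000000; exercise = 0.000000; V(3,2) = max -> 0.000000
  V(3,3) = exp(-r*dt) * [p*0.000000 + (1-p)*0.000000] = 0.000000; exercise = 0.000000; V(3,3) = max -> 0.000000
  V(2,0) = exp(-r*dt) * [p*0.307321 + (1-p)*0.000000] = 0.155964; exercise = 0.000000; V(2,0) = max -> 0.155964
  V(2,1) = exp(-r*dt) * [p*0.000000 + (1-p)*0.000000] = 0.000000; exercise = 0.000000; V(2,1) = max -> 0.000000
  V(2,2) = exp(-r*dt) * [p*0.000000 + (1-p)*0.000000] = 0.000000; exercise = 0.000000; V(2,2) = max -> 0.000000
  V(1,0) = exp(-r*dt) * [p*0.155964 + (1-p)*0.000000] = 0.079151; exercise = 0.000000; V(1,0) = max -> 0.079151
  V(1,1) = exp(-r*dt) * [p*0.000000 + (1-p)*0.000000] = 0.000000; exercise = 0.000000; V(1,1) = max -> 0.000000
  V(0,0) = exp(-r*dt) * [p*0.079151 + (1-p)*0.000000] = 0.040169; exercise = 0.000000; V(0,0) = max -> 0.040169


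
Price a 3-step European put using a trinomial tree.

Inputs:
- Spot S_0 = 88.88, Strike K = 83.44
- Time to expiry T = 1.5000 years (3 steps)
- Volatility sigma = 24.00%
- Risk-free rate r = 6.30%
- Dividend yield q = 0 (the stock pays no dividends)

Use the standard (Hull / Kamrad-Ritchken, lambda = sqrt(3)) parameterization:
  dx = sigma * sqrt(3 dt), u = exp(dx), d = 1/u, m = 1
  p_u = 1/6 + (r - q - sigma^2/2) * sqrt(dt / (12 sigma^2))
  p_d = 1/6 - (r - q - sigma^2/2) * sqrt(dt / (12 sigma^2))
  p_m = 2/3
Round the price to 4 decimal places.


dt = T/N = 0.500000; dx = sigma*sqrt(3*dt) = 0.293939
u = exp(dx) = 1.341702; d = 1/u = 0.745322
p_u = 0.195754, p_m = 0.666667, p_d = 0.137579
Discount per step: exp(-r*dt) = 0.968991
Stock lattice S(k, j) with j the centered position index:
  k=0: S(0,+0) = 88.8800
  k=1: S(1,-1) = 66.2442; S(1,+0) = 88.8800; S(1,+1) = 119.2505
  k=2: S(2,-2) = 49.3733; S(2,-1) = 66.2442; S(2,+0) = 88.8800; S(2,+1) = 119.2505; S(2,+2) = 159.9985
  k=3: S(3,-3) = 36.7990; S(3,-2) = 49.3733; S(3,-1) = 66.2442; S(3,+0) = 88.8800; S(3,+1) = 119.2505; S(3,+2) = 159.9985; S(3,+3) = 214.6703
Terminal payoffs V(N, j) = max(K - S_T, 0):
  V(3,-3) = 46.640994; V(3,-2) = 34.066709; V(3,-1) = 17.195769; V(3,+0) = 0.000000; V(3,+1) = 0.000000; V(3,+2) = 0.000000; V(3,+3) = 0.000000
Backward induction: V(k, j) = exp(-r*dt) * [p_u * V(k+1, j+1) + p_m * V(k+1, j) + p_d * V(k+1, j-1)]
  V(2,-2) = exp(-r*dt) * [p_u*17.195769 + p_m*34.066709 + p_d*46.640994] = 31.486495
  V(2,-1) = exp(-r*dt) * [p_u*0.000000 + p_m*17.195769 + p_d*34.066709] = 15.649891
  V(2,+0) = exp(-r*dt) * [p_u*0.000000 + p_m*0.000000 + p_d*17.195769] = 2.292416
  V(2,+1) = exp(-r*dt) * [p_u*0.000000 + p_m*0.000000 + p_d*0.000000] = 0.000000
  V(2,+2) = exp(-r*dt) * [p_u*0.000000 + p_m*0.000000 + p_d*0.000000] = 0.000000
  V(1,-1) = exp(-r*dt) * [p_u*2.292416 + p_m*15.649891 + p_d*31.486495] = 14.742123
  V(1,+0) = exp(-r*dt) * [p_u*0.000000 + p_m*2.292416 + p_d*15.649891] = 3.567217
  V(1,+1) = exp(-r*dt) * [p_u*0.000000 + p_m*0.000000 + p_d*2.292416] = 0.305608
  V(0,+0) = exp(-r*dt) * [p_u*0.305608 + p_m*3.567217 + p_d*14.742123] = 4.327683

Answer: Price = V(0,0) = 4.3277


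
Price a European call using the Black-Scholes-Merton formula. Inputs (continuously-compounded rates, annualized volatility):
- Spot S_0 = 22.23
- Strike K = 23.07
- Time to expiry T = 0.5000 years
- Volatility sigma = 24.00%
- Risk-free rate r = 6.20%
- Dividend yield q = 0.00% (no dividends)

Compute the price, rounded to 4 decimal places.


d1 = (ln(S/K) + (r - q + 0.5*sigma^2) * T) / (sigma * sqrt(T)) = 0.04896512
d2 = d1 - sigma * sqrt(T) = -0.12074051
exp(-rT) = 0.96947557; exp(-qT) = 1.00000000
C = S_0 * exp(-qT) * N(d1) - K * exp(-rT) * N(d2)
N(d1) = 0.51952645; N(d2) = 0.45194829
C = 22.2300 * 1.00000000 * 0.51952645 - 23.0700 * 0.96947557 * 0.45194829 = 1.4409

Answer: Price = 1.4409


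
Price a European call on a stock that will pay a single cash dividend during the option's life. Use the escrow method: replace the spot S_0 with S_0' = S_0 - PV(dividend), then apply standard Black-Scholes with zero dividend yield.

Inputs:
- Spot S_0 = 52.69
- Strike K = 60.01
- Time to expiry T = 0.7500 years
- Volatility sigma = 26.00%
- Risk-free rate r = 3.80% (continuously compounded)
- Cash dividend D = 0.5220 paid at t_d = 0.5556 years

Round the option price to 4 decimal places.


Answer: Price = 2.4703

Derivation:
PV(D) = D * exp(-r * t_d) = 0.5220 * 0.97910851 = 0.51109464
S_0' = S_0 - PV(D) = 52.6900 - 0.51109464 = 52.17890536
d1 = (ln(S_0'/K) + (r + sigma^2/2)*T) / (sigma*sqrt(T)) = -0.38186353
d2 = d1 - sigma*sqrt(T) = -0.60703013
exp(-rT) = 0.97190229
N(d1) = 0.35128130; N(d2) = 0.27191546
C = S_0' * N(d1) - K * exp(-rT) * N(d2) = 52.17890536 * 0.35128130 - 60.0100 * 0.97190229 * 0.27191546 = 2.4703


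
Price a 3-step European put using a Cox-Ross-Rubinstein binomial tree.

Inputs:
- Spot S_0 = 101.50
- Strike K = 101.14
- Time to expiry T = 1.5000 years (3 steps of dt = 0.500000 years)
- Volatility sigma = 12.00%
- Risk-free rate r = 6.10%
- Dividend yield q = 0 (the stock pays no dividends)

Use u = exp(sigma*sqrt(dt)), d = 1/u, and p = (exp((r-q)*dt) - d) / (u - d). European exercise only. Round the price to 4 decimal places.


dt = T/N = 0.500000
u = exp(sigma*sqrt(dt)) = 1.088557; d = 1/u = 0.918647
p = (exp((r-q)*dt) - d) / (u - d) = 0.661073
Discount per step: exp(-r*dt) = 0.969960
Stock lattice S(k, i) with i counting down-moves:
  k=0: S(0,0) = 101.5000
  k=1: S(1,0) = 110.4885; S(1,1) = 93.2427
  k=2: S(2,0) = 120.2730; S(2,1) = 101.5000; S(2,2) = 85.6572
  k=3: S(3,0) = 130.9240; S(3,1) = 110.4885; S(3,2) = 93.2427; S(3,3) = 78.6888
Terminal payoffs V(N, i) = max(K - S_T, 0):
  V(3,0) = 0.000000; V(3,1) = 0.000000; V(3,2) = 7.897280; V(3,3) = 22.451237
Backward induction: V(k, i) = exp(-r*dt) * [p * V(k+1, i) + (1-p) * V(k+1, i+1)].
  V(2,0) = exp(-r*dt) * [p*0.000000 + (1-p)*0.000000] = 0.000000
  V(2,1) = exp(-r*dt) * [p*0.000000 + (1-p)*7.897280] = 2.596201
  V(2,2) = exp(-r*dt) * [p*7.897280 + (1-p)*22.451237] = 12.444608
  V(1,0) = exp(-r*dt) * [p*0.000000 + (1-p)*2.596201] = 0.853491
  V(1,1) = exp(-r*dt) * [p*2.596201 + (1-p)*12.444608] = 5.755839
  V(0,0) = exp(-r*dt) * [p*0.853491 + (1-p)*5.755839] = 2.439481

Answer: Price = V(0,0) = 2.4395


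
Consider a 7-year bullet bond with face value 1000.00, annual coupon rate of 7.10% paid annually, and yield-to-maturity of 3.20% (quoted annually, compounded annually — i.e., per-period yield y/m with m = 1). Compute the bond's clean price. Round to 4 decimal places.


Coupon per period c = face * coupon_rate / m = 71.000000
Periods per year m = 1; per-period yield y/m = 0.032000
Number of cashflows N = 7
Cashflows (t years, CF_t, discount factor 1/(1+y/m)^(m*t), PV):
  t = 1.0000: CF_t = 71.000000, DF = 0.968992, PV = 68.798450
  t = 2.0000: CF_t = 71.000000, DF = 0.938946, PV = 66.665164
  t = 3.0000: CF_t = 71.000000, DF = 0.909831, PV = 64.598027
  t = 4.0000: CF_t = 71.000000, DF = 0.881620, PV = 62.594988
  t = 5.0000: CF_t = 71.000000, DF = 0.854283, PV = 60.654058
  t = 6.0000: CF_t = 71.000000, DF = 0.827793, PV = 58.773312
  t = 7.0000: CF_t = 1071.000000, DF = 0.802125, PV = 859.076007
Price P = sum_t PV_t = 1241.160006

Answer: Price = 1241.1600


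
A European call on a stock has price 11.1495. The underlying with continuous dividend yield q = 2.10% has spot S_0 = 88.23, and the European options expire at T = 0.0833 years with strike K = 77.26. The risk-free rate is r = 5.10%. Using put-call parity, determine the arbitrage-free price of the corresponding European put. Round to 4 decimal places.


Put-call parity: C - P = S_0 * exp(-qT) - K * exp(-rT).
S_0 * exp(-qT) = 88.2300 * 0.99825223 = 88.07579418
K * exp(-rT) = 77.2600 * 0.99576071 = 76.93247255
P = C - S*exp(-qT) + K*exp(-rT)
P = 11.1495 - 88.07579418 + 76.93247255 = 0.0062

Answer: Put price = 0.0062


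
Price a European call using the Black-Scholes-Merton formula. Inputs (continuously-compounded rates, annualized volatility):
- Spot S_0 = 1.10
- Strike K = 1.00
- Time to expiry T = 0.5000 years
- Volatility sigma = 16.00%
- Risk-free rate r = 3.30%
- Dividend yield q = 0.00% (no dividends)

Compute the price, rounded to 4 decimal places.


d1 = (ln(S/K) + (r - q + 0.5*sigma^2) * T) / (sigma * sqrt(T)) = 1.04484025
d2 = d1 - sigma * sqrt(T) = 0.93170316
exp(-rT) = 0.98363538; exp(-qT) = 1.00000000
C = S_0 * exp(-qT) * N(d1) - K * exp(-rT) * N(d2)
N(d1) = 0.85195159; N(d2) = 0.82425502
C = 1.1000 * 1.00000000 * 0.85195159 - 1.0000 * 0.98363538 * 0.82425502 = 0.1264

Answer: Price = 0.1264


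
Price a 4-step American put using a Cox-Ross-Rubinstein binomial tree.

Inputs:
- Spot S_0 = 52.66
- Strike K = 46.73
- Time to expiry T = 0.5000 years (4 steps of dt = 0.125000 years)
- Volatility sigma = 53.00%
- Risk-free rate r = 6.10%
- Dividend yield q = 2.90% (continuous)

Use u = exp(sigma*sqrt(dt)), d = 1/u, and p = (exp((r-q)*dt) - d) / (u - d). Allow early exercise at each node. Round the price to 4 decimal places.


Answer: Price = V(0,0) = 4.7065

Derivation:
dt = T/N = 0.125000
u = exp(sigma*sqrt(dt)) = 1.206089; d = 1/u = 0.829126
p = (exp((r-q)*dt) - d) / (u - d) = 0.463923
Discount per step: exp(-r*dt) = 0.992404
Stock lattice S(k, i) with i counting down-moves:
  k=0: S(0,0) = 52.6600
  k=1: S(1,0) = 63.5127; S(1,1) = 43.6618
  k=2: S(2,0) = 76.6020; S(2,1) = 52.6600; S(2,2) = 36.2011
  k=3: S(3,0) = 92.3888; S(3,1) = 63.5127; S(3,2) = 43.6618; S(3,3) = 30.0153
  k=4: S(4,0) = 111.4292; S(4,1) = 76.6020; S(4,2) = 52.6600; S(4,3) = 36.2011; S(4,4) = 24.8864
Terminal payoffs V(N, i) = max(K - S_T, 0):
  V(4,0) = 0.000000; V(4,1) = 0.000000; V(4,2) = 0.000000; V(4,3) = 10.528898; V(4,4) = 21.843563
Backward induction: V(k, i) = exp(-r*dt) * [p * V(k+1, i) + (1-p) * V(k+1, i+1)]; then take max(V_cont, immediate exercise) for American.
  V(3,0) = exp(-r*dt) * [p*0.000000 + (1-p)*0.000000] = 0.000000; exercise = 0.000000; V(3,0) = max -> 0.000000
  V(3,1) = exp(-r*dt) * [p*0.000000 + (1-p)*0.000000] = 0.000000; exercise = 0.000000; V(3,1) = max -> 0.000000
  V(3,2) = exp(-r*dt) * [p*0.000000 + (1-p)*10.528898] = 5.601425; exercise = 3.068231; V(3,2) = max -> 5.601425
  V(3,3) = exp(-r*dt) * [p*10.528898 + (1-p)*21.843563] = 16.468377; exercise = 16.714730; V(3,3) = max -> 16.714730
  V(2,0) = exp(-r*dt) * [p*0.000000 + (1-p)*0.000000] = 0.000000; exercise = 0.000000; V(2,0) = max -> 0.000000
  V(2,1) = exp(-r*dt) * [p*0.000000 + (1-p)*5.601425] = 2.979985; exercise = 0.000000; V(2,1) = max -> 2.979985
  V(2,2) = exp(-r*dt) * [p*5.601425 + (1-p)*16.714730] = 11.471208; exercise = 10.528898; V(2,2) = max -> 11.471208
  V(1,0) = exp(-r*dt) * [p*0.000000 + (1-p)*2.979985] = 1.585366; exercise = 0.000000; V(1,0) = max -> 1.585366
  V(1,1) = exp(-r*dt) * [p*2.979985 + (1-p)*11.471208] = 7.474721; exercise = 3.068231; V(1,1) = max -> 7.474721
  V(0,0) = exp(-r*dt) * [p*1.585366 + (1-p)*7.474721] = 4.706489; exercise = 0.000000; V(0,0) = max -> 4.706489
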